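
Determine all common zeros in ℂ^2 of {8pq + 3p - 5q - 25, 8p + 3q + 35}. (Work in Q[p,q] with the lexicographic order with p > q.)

Compute a lex Gröbner basis by Buchberger's algorithm.
f_1 = 8pq + 3p - 5q - 25, LT = pq.
f_2 = 8p + 3q + 35, LT = p.

S(f_1,f_2): lcm = pq. S = 3/8p - 3/8q^2 - 5q - 25/8.
  leading term p: subtract (3/64)·f_2 from 3/8p - 3/8q^2 - 5q - 25/8 → -3/8q^2 - 329/64q - 305/64
  leading term q^2: no divisor's leading term divides it; move -3/8q^2 to the remainder.
  leading term q: no divisor's leading term divides it; move -329/64q to the remainder.
  leading term 1: no divisor's leading term divides it; move -305/64 to the remainder.
  remainder -3/8q^2 - 329/64q - 305/64 ≠ 0; add h_3 = -3/8q^2 - 329/64q - 305/64 to the basis.

S(f_1,h_3): lcm = pq^2. S = -40/3pq - 305/24p - 5/8q^2 - 25/8q.
  leading term pq: subtract (-5/3)·f_1 from -40/3pq - 305/24p - 5/8q^2 - 25/8q → -185/24p - 5/8q^2 - 275/24q - 125/3
  leading term p: subtract (-185/192)·f_2 from -185/24p - 5/8q^2 - 275/24q - 125/3 → -5/8q^2 - 1645/192q - 1525/192
  leading term q^2: subtract (5/3)·h_3 from -5/8q^2 - 1645/192q - 1525/192 → 0
  remainder 0.

S(f_2,h_3): leading monomials are coprime, so the S-polynomial reduces to 0 (Buchberger's first criterion).
Every S-polynomial of the final basis reduces to 0, so we have a Gröbner basis.
Inter-reduce: drop elements whose leading term is divisible by another's, tail-reduce, and make monic.
Reduced Gröbner basis: {p + 3/8q + 35/8, q^2 + 329/24q + 305/24}.

The lex basis is triangular: the last element involves only q. Solving q^2 + 329/24q + 305/24 = 0 gives q ∈ {-305/24, -1}; substituting each value into the earlier elements determines the remaining variables.
  q = -305/24: the earlier basis element becomes p - 25/64 = 0, giving p = 25/64 — point (25/64, -305/24).
  q = -1: the earlier basis element becomes p + 4 = 0, giving p = -4 — point (-4, -1).
Zero-dimensionality of the ideal guarantees finitely many solutions over ℂ.

{(25/64, -305/24), (-4, -1)}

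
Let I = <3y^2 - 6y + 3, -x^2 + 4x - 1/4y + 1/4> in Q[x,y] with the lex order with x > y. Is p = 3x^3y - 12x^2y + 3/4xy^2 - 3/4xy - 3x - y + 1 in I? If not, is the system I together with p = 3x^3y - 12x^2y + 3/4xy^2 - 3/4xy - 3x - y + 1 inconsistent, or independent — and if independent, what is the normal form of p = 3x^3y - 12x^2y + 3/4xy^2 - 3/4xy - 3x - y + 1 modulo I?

First compute the reduced Gröbner basis of I by Buchberger's algorithm.
f_1 = 3y^2 - 6y + 3, LT = y^2.
f_2 = -x^2 + 4x - 1/4y + 1/4, LT = x^2.

The S-polynomials (S(f_1,f_2)) all reduce to 0 modulo the current basis, so we have a Gröbner basis.
Inter-reduce: drop elements whose leading term is divisible by another's, tail-reduce, and make monic.
Reduced Gröbner basis: {x^2 - 4x + 1/4y - 1/4, y^2 - 2y + 1}.
Label its elements g_1 = x^2 - 4x + 1/4y - 1/4, g_2 = y^2 - 2y + 1.

Reduce p = 3x^3y - 12x^2y + 3/4xy^2 - 3/4xy - 3x - y + 1 modulo G:
  leading term x^3y: subtract (3xy)·g_1 from 3x^3y - 12x^2y + 3/4xy^2 - 3/4xy - 3x - y + 1 → -3x - y + 1
  leading term x: no divisor's leading term divides it; move -3x to the remainder.
  leading term y: no divisor's leading term divides it; move -y to the remainder.
  leading term 1: no divisor's leading term divides it; move 1 to the remainder.
  normal form = -3x - y + 1.
The normal form is nonzero, so p ∉ I. Since p minus its normal form lies in I, I + (p) = I + (r) where r = -3x - y + 1; decide whether this ideal is the whole ring.
Run Buchberger on G together with r (pairs among the g_i already reduce to 0 since G is a Gröbner basis):
g_1 = x^2 - 4x + 1/4y - 1/4, LT = x^2.
g_2 = y^2 - 2y + 1, LT = y^2.
r = -3x - y + 1, LT = x.

S(g_1,r): lcm = x^2. S = -1/3xy - 11/3x + 1/4y - 1/4.
  reduce S modulo (g_1, g_2, r):
  remainder 19/12y - 19/12 ≠ 0; add m_4 = 19/12y - 19/12 to the basis.

The other S-polynomials (S(g_1,g_2), S(g_2,r), S(g_1,m_4), S(g_2,m_4), S(r,m_4)) all reduce to 0 modulo the current basis, so we have a Gröbner basis.
Inter-reduce: drop elements whose leading term is divisible by another's, tail-reduce, and make monic.
Reduced Gröbner basis: {x, y - 1}.
The reduced Gröbner basis of I + (p) is {x, y - 1} ≠ {1}, a proper ideal, so the enlarged system stays consistent: p is independent of I, with normal form -3x - y + 1.

The remainder on division by a Gröbner basis is unique — it is the normal form.

3x^3y - 12x^2y + 3/4xy^2 - 3/4xy - 3x - y + 1 is independent of I; its normal form modulo I is -3x - y + 1.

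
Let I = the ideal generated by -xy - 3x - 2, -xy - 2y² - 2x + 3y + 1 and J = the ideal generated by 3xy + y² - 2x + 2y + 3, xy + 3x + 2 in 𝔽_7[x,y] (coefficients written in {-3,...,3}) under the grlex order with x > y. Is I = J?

No, the ideals differ.

Two ideals are equal iff their reduced Gröbner bases coincide (the reduced basis is unique for a fixed ordering).
Buchberger on the first generating set:
f_1 = -xy - 3x - 2, LT = xy.
f_2 = -xy - 2y² - 2x + 3y + 1, LT = xy.

S(f_1,f_2): lcm = xy. S = -2y² + x + 3y + 3.
  reduce S modulo (f_1, f_2):
  remainder -2y² + x + 3y + 3 ≠ 0; add g_3 = -2y² + x + 3y + 3 to the basis.

S(f_1,g_3): lcm = xy². S = -3x² + xy - 2x + 2y.
  reduce S modulo (f_1, f_2, g_3):
  remainder -3x² + 2x + 2y - 2 ≠ 0; add g_4 = -3x² + 2x + 2y - 2 to the basis.

The other S-polynomials (S(f_2,g_3), S(f_1,g_4), S(f_2,g_4), S(g_3,g_4)) all reduce to 0 modulo the current basis, so we have a Gröbner basis.
Inter-reduce: drop elements whose leading term is divisible by another's, tail-reduce, and make monic.
Reduced Gröbner basis: {x² - 3x - 3y + 3, xy + 3x + 2, y² + 3x + 2y + 2}.

Buchberger on the second generating set:
h_1 = 3xy + y² - 2x + 2y + 3, LT = xy.
h_2 = xy + 3x + 2, LT = xy.

S(h_1,h_2): lcm = xy. S = -2y² + x + 3y - 1.
  reduce S modulo (h_1, h_2):
  remainder -2y² + x + 3y - 1 ≠ 0; add k_3 = -2y² + x + 3y - 1 to the basis.

S(h_1,k_3): lcm = xy². S = -2y³ - 3x² + 2xy + 3y² + 3x + y.
  reduce S modulo (h_1, h_2, k_3):
  remainder -3x² + 2y - 2 ≠ 0; add k_4 = -3x² + 2y - 2 to the basis.

The other S-polynomials (S(h_2,k_3), S(h_1,k_4), S(h_2,k_4), S(k_3,k_4)) all reduce to 0 modulo the current basis, so we have a Gröbner basis.
Inter-reduce: drop elements whose leading term is divisible by another's, tail-reduce, and make monic.
Reduced Gröbner basis: {x² - 3y + 3, xy + 3x + 2, y² + 3x + 2y - 3}.

These differ, so the ideals are not equal.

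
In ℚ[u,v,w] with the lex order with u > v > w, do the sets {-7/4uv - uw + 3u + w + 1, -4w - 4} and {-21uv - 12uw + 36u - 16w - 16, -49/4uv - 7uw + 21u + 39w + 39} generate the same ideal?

Yes, the ideals are equal.

Two ideals are equal iff their reduced Gröbner bases coincide (the reduced basis is unique for a fixed ordering).
Buchberger on the first generating set:
f_1 = -7/4uv - uw + 3u + w + 1, LT = uv.
f_2 = -4w - 4, LT = w.

The S-polynomials (S(f_1,f_2)) all reduce to 0 modulo the current basis, so we have a Gröbner basis.
Inter-reduce: drop elements whose leading term is divisible by another's, tail-reduce, and make monic.
Reduced Gröbner basis: {uv - 16/7u, w + 1}.

Buchberger on the second generating set:
h_1 = -21uv - 12uw + 36u - 16w - 16, LT = uv.
h_2 = -49/4uv - 7uw + 21u + 39w + 39, LT = uv.

S(h_1,h_2): lcm = uv. S = 580/147w + 580/147.
  reduce S modulo (h_1, h_2):
  remainder 580/147w + 580/147 ≠ 0; add k_3 = 580/147w + 580/147 to the basis.

The other S-polynomials (S(h_1,k_3), S(h_2,k_3)) all reduce to 0 modulo the current basis, so we have a Gröbner basis.
Inter-reduce: drop elements whose leading term is divisible by another's, tail-reduce, and make monic.
Reduced Gröbner basis: {uv - 16/7u, w + 1}.

These coincide, so the ideals are equal.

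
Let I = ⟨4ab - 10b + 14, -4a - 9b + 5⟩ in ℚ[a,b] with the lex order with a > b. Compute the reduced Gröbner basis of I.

G = {a + 9/4b - 5/4, b² + 5/9b - 14/9}

The reduced Gröbner basis is the canonical form of the ideal for this ordering.

f_1 = 4ab - 10b + 14, LT = ab.
f_2 = -4a - 9b + 5, LT = a.

S(f_1,f_2): lcm = ab. S = -9/4b² - 5/4b + 7/2.
  leading term b²: no divisor's leading term divides it; move -9/4b² to the remainder.
  leading term b: no divisor's leading term divides it; move -5/4b to the remainder.
  leading term 1: no divisor's leading term divides it; move 7/2 to the remainder.
  remainder -9/4b² - 5/4b + 7/2 ≠ 0; add g_3 = -9/4b² - 5/4b + 7/2 to the basis.

S(f_1,g_3): lcm = ab². S = -5/9ab + 14/9a - 5/2b² + 7/2b.
  leading term ab: subtract (-5/36)·f_1 from -5/9ab + 14/9a - 5/2b² + 7/2b → 14/9a - 5/2b² + 19/9b + 35/18
  leading term a: subtract (-7/18)·f_2 from 14/9a - 5/2b² + 19/9b + 35/18 → -5/2b² - 25/18b + 35/9
  leading term b²: subtract (10/9)·g_3 from -5/2b² - 25/18b + 35/9 → 0
  remainder 0.

S(f_2,g_3): leading monomials are coprime, so the S-polynomial reduces to 0 (Buchberger's first criterion).
Every S-polynomial of the final basis reduces to 0, so we have a Gröbner basis.
Inter-reduce: drop elements whose leading term is divisible by another's, tail-reduce, and make monic.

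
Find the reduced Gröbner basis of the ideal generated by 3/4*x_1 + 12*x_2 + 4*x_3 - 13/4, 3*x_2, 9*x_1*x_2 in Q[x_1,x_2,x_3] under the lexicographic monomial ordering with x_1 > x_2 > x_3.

Buchberger's algorithm terminates because the ascending chain of leading-term ideals stabilizes.

f_1 = 3/4*x_1 + 12*x_2 + 4*x_3 - 13/4, LT = x_1.
f_2 = 3*x_2, LT = x_2.
f_3 = 9*x_1*x_2, LT = x_1*x_2.

The S-polynomials (S(f_1,f_2), S(f_1,f_3), S(f_2,f_3)) all reduce to 0 modulo the current basis, so we have a Gröbner basis.
Inter-reduce: drop elements whose leading term is divisible by another's, tail-reduce, and make monic.

G = {x_1 + 16/3*x_3 - 13/3, x_2}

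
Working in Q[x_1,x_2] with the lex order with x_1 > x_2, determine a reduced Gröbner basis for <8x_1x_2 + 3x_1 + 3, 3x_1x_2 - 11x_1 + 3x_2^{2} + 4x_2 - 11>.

G = {x_1 - \tfrac{24}{97}x_2^{2} - \tfrac{32}{97}x_2 + 1, x_2^{3} + \tfrac{41}{24}x_2^{2} - \tfrac{85}{24}x_2}

f_1 = 8x_1x_2 + 3x_1 + 3, LT = x_1x_2.
f_2 = 3x_1x_2 - 11x_1 + 3x_2^{2} + 4x_2 - 11, LT = x_1x_2.

S(f_1,f_2): lcm = x_1x_2. S = \tfrac{97}{24}x_1 - x_2^{2} - \tfrac{4}{3}x_2 + \tfrac{97}{24}.
  leading term x_1: no divisor's leading term divides it; move \tfrac{97}{24}x_1 to the remainder.
  leading term x_2^{2}: no divisor's leading term divides it; move -x_2^{2} to the remainder.
  leading term x_2: no divisor's leading term divides it; move -\tfrac{4}{3}x_2 to the remainder.
  leading term 1: no divisor's leading term divides it; move \tfrac{97}{24} to the remainder.
  remainder \tfrac{97}{24}x_1 - x_2^{2} - \tfrac{4}{3}x_2 + \tfrac{97}{24} ≠ 0; add g_3 = \tfrac{97}{24}x_1 - x_2^{2} - \tfrac{4}{3}x_2 + \tfrac{97}{24} to the basis.

S(f_1,g_3): lcm = x_1x_2. S = \tfrac{3}{8}x_1 + \tfrac{24}{97}x_2^{3} + \tfrac{32}{97}x_2^{2} - x_2 + \tfrac{3}{8}.
  leading term x_1: subtract (\tfrac{9}{97})·g_3 from \tfrac{3}{8}x_1 + \tfrac{24}{97}x_2^{3} + \tfrac{32}{97}x_2^{2} - x_2 + \tfrac{3}{8} → \tfrac{24}{97}x_2^{3} + \tfrac{41}{97}x_2^{2} - \tfrac{85}{97}x_2
  leading term x_2^{3}: no divisor's leading term divides it; move \tfrac{24}{97}x_2^{3} to the remainder.
  leading term x_2^{2}: no divisor's leading term divides it; move \tfrac{41}{97}x_2^{2} to the remainder.
  leading term x_2: no divisor's leading term divides it; move -\tfrac{85}{97}x_2 to the remainder.
  remainder \tfrac{24}{97}x_2^{3} + \tfrac{41}{97}x_2^{2} - \tfrac{85}{97}x_2 ≠ 0; add g_4 = \tfrac{24}{97}x_2^{3} + \tfrac{41}{97}x_2^{2} - \tfrac{85}{97}x_2 to the basis.

The other S-polynomials (S(f_2,g_3), S(f_1,g_4), S(f_2,g_4), S(g_3,g_4)) all reduce to 0 modulo the current basis, so we have a Gröbner basis.
Inter-reduce: drop elements whose leading term is divisible by another's, tail-reduce, and make monic.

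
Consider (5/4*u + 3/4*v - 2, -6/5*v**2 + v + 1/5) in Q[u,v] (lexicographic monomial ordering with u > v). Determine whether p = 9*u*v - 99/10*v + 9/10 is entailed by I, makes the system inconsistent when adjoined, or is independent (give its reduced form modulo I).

9*u*v - 99/10*v + 9/10 lies in I (it reduces to 0).

First compute the reduced Gröbner basis of I by Buchberger's algorithm.
f_1 = 5/4*u + 3/4*v - 2, LT = u.
f_2 = -6/5*v**2 + v + 1/5, LT = v**2.

The S-polynomials (S(f_1,f_2)) all reduce to 0 modulo the current basis, so we have a Gröbner basis.
Inter-reduce: drop elements whose leading term is divisible by another's, tail-reduce, and make monic.
Reduced Gröbner basis: {u + 3/5*v - 8/5, v**2 - 5/6*v - 1/6}.
Label its elements g_1 = u + 3/5*v - 8/5, g_2 = v**2 - 5/6*v - 1/6.

Reduce p = 9*u*v - 99/10*v + 9/10 modulo G:
  leading term u*v: subtract (9*v)·g_1 from 9*u*v - 99/10*v + 9/10 → -27/5*v**2 + 9/2*v + 9/10
  leading term v**2: subtract (-27/5)·g_2 from -27/5*v**2 + 9/2*v + 9/10 → 0
  normal form = 0.
Since the normal form is 0, p ∈ I.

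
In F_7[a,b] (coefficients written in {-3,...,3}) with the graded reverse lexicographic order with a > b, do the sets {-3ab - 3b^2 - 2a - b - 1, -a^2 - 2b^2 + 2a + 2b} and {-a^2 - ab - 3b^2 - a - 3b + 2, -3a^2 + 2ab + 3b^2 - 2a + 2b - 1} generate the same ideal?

Equality of ideals is decidable: compute both reduced Gröbner bases (unique for the ordering) and check whether they agree.
Buchberger on the first generating set:
f_1 = -3ab - 3b^2 - 2a - b - 1, LT = ab.
f_2 = -a^2 - 2b^2 + 2a + 2b, LT = a^2.

S(f_1,f_2): lcm = a^2b. S = ab^2 - 2b^3 + 3a^2 + 2b^2 - 2a.
  leading term ab^2: subtract (2b)·f_1 from ab^2 - 2b^3 + 3a^2 + 2b^2 - 2a → -3b^3 + 3a^2 - 3ab - 3b^2 - 2a + 2b
  leading term b^3: no divisor's leading term divides it; move -3b^3 to the remainder.
  leading term a^2: subtract (-3)·f_2 from 3a^2 - 3ab - 3b^2 - 2a + 2b → -3ab - 2b^2 - 3a + b
  leading term ab: subtract (1)·f_1 from -3ab - 2b^2 - 3a + b → b^2 - a + 2b + 1
  leading term b^2: no divisor's leading term divides it; move b^2 to the remainder.
  leading term a: no divisor's leading term divides it; move -a to the remainder.
  leading term b: no divisor's leading term divides it; move 2b to the remainder.
  leading term 1: no divisor's leading term divides it; move 1 to the remainder.
  remainder -3b^3 + b^2 - a + 2b + 1 ≠ 0; add g_3 = -3b^3 + b^2 - a + 2b + 1 to the basis.

The other S-polynomials (S(f_1,g_3), S(f_2,g_3)) all reduce to 0 modulo the current basis, so we have a Gröbner basis.
Inter-reduce: drop elements whose leading term is divisible by another's, tail-reduce, and make monic.
Reduced Gröbner basis: {b^3 + 2b^2 - 2a - 3b + 2, a^2 + 2b^2 - 2a - 2b, ab + b^2 + 3a - 2b - 2}.

Buchberger on the second generating set:
h_1 = -a^2 - ab - 3b^2 - a - 3b + 2, LT = a^2.
h_2 = -3a^2 + 2ab + 3b^2 - 2a + 2b - 1, LT = a^2.

S(h_1,h_2): lcm = a^2. S = -3ab - 3b^2 - 2a - b.
  leading term ab: no divisor's leading term divides it; move -3ab to the remainder.
  leading term b^2: no divisor's leading term divides it; move -3b^2 to the remainder.
  leading term a: no divisor's leading term divides it; move -2a to the remainder.
  leading term b: no divisor's leading term divides it; move -b to the remainder.
  remainder -3ab - 3b^2 - 2a - b ≠ 0; add k_3 = -3ab - 3b^2 - 2a - b to the basis.

S(h_1,k_3): lcm = a^2b. S = 3b^3 - 3a^2 + 3ab + 3b^2 - 2b.
  leading term b^3: no divisor's leading term divides it; move 3b^3 to the remainder.
  leading term a^2: subtract (3)·h_1 from -3a^2 + 3ab + 3b^2 - 2b → -ab - 2b^2 + 3a + 1
  leading term ab: subtract (-2)·k_3 from -ab - 2b^2 + 3a + 1 → -b^2 - a - 2b + 1
  leading term b^2: no divisor's leading term divides it; move -b^2 to the remainder.
  leading term a: no divisor's leading term divides it; move -a to the remainder.
  leading term b: no divisor's leading term divides it; move -2b to the remainder.
  leading term 1: no divisor's leading term divides it; move 1 to the remainder.
  remainder 3b^3 - b^2 - a - 2b + 1 ≠ 0; add k_4 = 3b^3 - b^2 - a - 2b + 1 to the basis.

The other S-polynomials (S(h_2,k_3), S(h_1,k_4), S(h_2,k_4), S(k_3,k_4)) all reduce to 0 modulo the current basis, so we have a Gröbner basis.
Inter-reduce: drop elements whose leading term is divisible by another's, tail-reduce, and make monic.
Reduced Gröbner basis: {b^3 + 2b^2 + 2a - 3b - 2, a^2 + 2b^2 - 2a - 2b - 2, ab + b^2 + 3a - 2b}.

The bases are distinct; the ideals are different.

No, the ideals differ.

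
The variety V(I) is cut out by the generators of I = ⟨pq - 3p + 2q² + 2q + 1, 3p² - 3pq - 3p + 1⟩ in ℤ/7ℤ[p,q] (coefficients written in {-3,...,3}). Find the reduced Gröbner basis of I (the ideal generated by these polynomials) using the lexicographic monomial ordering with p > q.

G = {p + 2q³ + q² - 3q - 2, q⁴ + q³ + 3q² - q - 1}

f_1 = pq - 3p + 2q² + 2q + 1, LT = pq.
f_2 = 3p² - 3pq - 3p + 1, LT = p².

S(f_1,f_2): lcm = p²q. S = -3p² + 3pq² + 3pq + p + 2q.
  leading term p²: subtract (-1)·f_2 from -3p² + 3pq² + 3pq + p + 2q → 3pq² - 2p + 2q + 1
  leading term pq²: subtract (3q)·f_1 from 3pq² - 2p + 2q + 1 → 2pq - 2p + q³ + q² - q + 1
  leading term pq: subtract (2)·f_1 from 2pq - 2p + q³ + q² - q + 1 → -3p + q³ - 3q² + 2q - 1
  leading term p: no divisor's leading term divides it; move -3p to the remainder.
  leading term q³: no divisor's leading term divides it; move q³ to the remainder.
  leading term q²: no divisor's leading term divides it; move -3q² to the remainder.
  leading term q: no divisor's leading term divides it; move 2q to the remainder.
  leading term 1: no divisor's leading term divides it; move -1 to the remainder.
  remainder -3p + q³ - 3q² + 2q - 1 ≠ 0; add g_3 = -3p + q³ - 3q² + 2q - 1 to the basis.

S(f_1,g_3): lcm = pq. S = -3p - 2q⁴ - q³ - 2q² - 3q + 1.
  leading term p: subtract (1)·g_3 from -3p - 2q⁴ - q³ - 2q² - 3q + 1 → -2q⁴ - 2q³ + q² + 2q + 2
  leading term q⁴: no divisor's leading term divides it; move -2q⁴ to the remainder.
  leading term q³: no divisor's leading term divides it; move -2q³ to the remainder.
  leading term q²: no divisor's leading term divides it; move q² to the remainder.
  leading term q: no divisor's leading term divides it; move 2q to the remainder.
  leading term 1: no divisor's leading term divides it; move 2 to the remainder.
  remainder -2q⁴ - 2q³ + q² + 2q + 2 ≠ 0; add g_4 = -2q⁴ - 2q³ + q² + 2q + 2 to the basis.

S(f_2,g_3): lcm = p². S = -2pq³ - pq² + 2pq + p - 2.
  leading term pq³: subtract (-2q²)·f_1 from -2pq³ - pq² + 2pq + p - 2 → 2pq + p - 3q⁴ - 3q³ + 2q² - 2
  leading term pq: subtract (2)·f_1 from 2pq + p - 3q⁴ - 3q³ + 2q² - 2 → -3q⁴ - 3q³ - 2q² + 3q + 3
  leading term q⁴: subtract (-2)·g_4 from -3q⁴ - 3q³ - 2q² + 3q + 3 → 0
  remainder 0.

S(f_1,g_4): lcm = pq⁴. S = 3pq³ - 3pq² + pq + p + 2q⁵ + 2q⁴ + q³.
  leading term pq³: subtract (3q²)·f_1 from 3pq³ - 3pq² + pq + p + 2q⁵ + 2q⁴ + q³ → -pq² + pq + p + 2q⁵ + 3q⁴ + 2q³ - 3q²
  leading term pq²: subtract (-q)·f_1 from -pq² + pq + p + 2q⁵ + 3q⁴ + 2q³ - 3q² → -2pq + p + 2q⁵ + 3q⁴ - 3q³ - q² + q
  leading term pq: subtract (-2)·f_1 from -2pq + p + 2q⁵ + 3q⁴ - 3q³ - q² + q → 2p + 2q⁵ + 3q⁴ - 3q³ + 3q² - 2q + 2
  leading term p: subtract (-3)·g_3 from 2p + 2q⁵ + 3q⁴ - 3q³ + 3q² - 2q + 2 → 2q⁵ + 3q⁴ + q² - 3q - 1
  leading term q⁵: subtract (-q)·g_4 from 2q⁵ + 3q⁴ + q² - 3q - 1 → q⁴ + q³ + 3q² - q - 1
  leading term q⁴: subtract (3)·g_4 from q⁴ + q³ + 3q² - q - 1 → 0
  remainder 0.

S(f_2,g_4): leading monomials are coprime, so the S-polynomial reduces to 0 (Buchberger's first criterion).
S(g_3,g_4): leading monomials are coprime, so the S-polynomial reduces to 0 (Buchberger's first criterion).
Every S-polynomial of the final basis reduces to 0, so we have a Gröbner basis.
Inter-reduce: drop elements whose leading term is divisible by another's, tail-reduce, and make monic.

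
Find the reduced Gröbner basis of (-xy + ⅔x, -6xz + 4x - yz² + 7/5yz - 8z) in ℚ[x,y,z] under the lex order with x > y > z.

f_1 = -xy + ⅔x, LT = xy.
f_2 = -6xz + 4x - yz² + 7/5yz - 8z, LT = xz.

S(f_1,f_2): lcm = xyz. S = ⅔xy - ⅔xz - ⅙y²z² + 7/30y²z - 4/3yz.
  leading term xy: subtract (-⅔)·f_1 from ⅔xy - ⅔xz - ⅙y²z² + 7/30y²z - 4/3yz → -⅔xz + 4/9x - ⅙y²z² + 7/30y²z - 4/3yz
  leading term xz: subtract (1/9)·f_2 from -⅔xz + 4/9x - ⅙y²z² + 7/30y²z - 4/3yz → -⅙y²z² + 7/30y²z + 1/9yz² - 67/45yz + 8/9z
  leading term y²z²: no divisor's leading term divides it; move -⅙y²z² to the remainder.
  leading term y²z: no divisor's leading term divides it; move 7/30y²z to the remainder.
  leading term yz²: no divisor's leading term divides it; move 1/9yz² to the remainder.
  leading term yz: no divisor's leading term divides it; move -67/45yz to the remainder.
  leading term z: no divisor's leading term divides it; move 8/9z to the remainder.
  remainder -⅙y²z² + 7/30y²z + 1/9yz² - 67/45yz + 8/9z ≠ 0; add g_3 = -⅙y²z² + 7/30y²z + 1/9yz² - 67/45yz + 8/9z to the basis.

The other S-polynomials (S(f_1,g_3), S(f_2,g_3)) all reduce to 0 modulo the current basis, so we have a Gröbner basis.

G = {xy - ⅔x, xz - ⅔x + ⅙yz² - 7/30yz + 4/3z, y²z² - 7/5y²z - ⅔yz² + 134/15yz - 16/3z}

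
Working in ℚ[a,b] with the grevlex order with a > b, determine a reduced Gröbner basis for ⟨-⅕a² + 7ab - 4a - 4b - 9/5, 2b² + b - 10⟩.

G = {a² - 35ab + 20a + 20b + 9, b² + ½b - 5}

The reduced Gröbner basis is the canonical form of the ideal for this ordering.

f_1 = -⅕a² + 7ab - 4a - 4b - 9/5, LT = a².
f_2 = 2b² + b - 10, LT = b².

The S-polynomials (S(f_1,f_2)) all reduce to 0 modulo the current basis, so we have a Gröbner basis.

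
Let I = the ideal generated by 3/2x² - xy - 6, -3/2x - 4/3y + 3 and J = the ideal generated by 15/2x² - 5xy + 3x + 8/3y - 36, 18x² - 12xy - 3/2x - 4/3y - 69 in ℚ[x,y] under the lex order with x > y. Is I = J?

For a fixed monomial order, each ideal has a unique reduced Gröbner basis; comparing bases decides equality.
Buchberger on the first generating set:
f_1 = 3/2x² - xy - 6, LT = x².
f_2 = -3/2x - 4/3y + 3, LT = x.

S(f_1,f_2): lcm = x². S = -14/9xy + 2x - 4.
  leading term xy: subtract (28/27y)·f_2 from -14/9xy + 2x - 4 → 2x + 112/81y² - 28/9y - 4
  leading term x: subtract (-4/3)·f_2 from 2x + 112/81y² - 28/9y - 4 → 112/81y² - 44/9y
  leading term y²: no divisor's leading term divides it; move 112/81y² to the remainder.
  leading term y: no divisor's leading term divides it; move -44/9y to the remainder.
  remainder 112/81y² - 44/9y ≠ 0; add g_3 = 112/81y² - 44/9y to the basis.

The other S-polynomials (S(f_1,g_3), S(f_2,g_3)) all reduce to 0 modulo the current basis, so we have a Gröbner basis.
Inter-reduce: drop elements whose leading term is divisible by another's, tail-reduce, and make monic.
Reduced Gröbner basis: {x + 8/9y - 2, y² - 99/28y}.

Buchberger on the second generating set:
h_1 = 15/2x² - 5xy + 3x + 8/3y - 36, LT = x².
h_2 = 18x² - 12xy - 3/2x - 4/3y - 69, LT = x².

S(h_1,h_2): lcm = x². S = 29/60x + 58/135y - 29/30.
  leading term x: no divisor's leading term divides it; move 29/60x to the remainder.
  leading term y: no divisor's leading term divides it; move 58/135y to the remainder.
  leading term 1: no divisor's leading term divides it; move -29/30 to the remainder.
  remainder 29/60x + 58/135y - 29/30 ≠ 0; add k_3 = 29/60x + 58/135y - 29/30 to the basis.

S(h_1,k_3): lcm = x². S = -14/9xy + 12/5x + 16/45y - 24/5.
  leading term xy: subtract (-280/87y)·k_3 from -14/9xy + 12/5x + 16/45y - 24/5 → 12/5x + 112/81y² - 124/45y - 24/5
  leading term x: subtract (144/29)·k_3 from 12/5x + 112/81y² - 124/45y - 24/5 → 112/81y² - 44/9y
  leading term y²: no divisor's leading term divides it; move 112/81y² to the remainder.
  leading term y: no divisor's leading term divides it; move -44/9y to the remainder.
  remainder 112/81y² - 44/9y ≠ 0; add k_4 = 112/81y² - 44/9y to the basis.

The other S-polynomials (S(h_2,k_3), S(h_1,k_4), S(h_2,k_4), S(k_3,k_4)) all reduce to 0 modulo the current basis, so we have a Gröbner basis.
Inter-reduce: drop elements whose leading term is divisible by another's, tail-reduce, and make monic.
Reduced Gröbner basis: {x + 8/9y - 2, y² - 99/28y}.

The two bases agree; hence the ideals are identical.

Yes, the ideals are equal.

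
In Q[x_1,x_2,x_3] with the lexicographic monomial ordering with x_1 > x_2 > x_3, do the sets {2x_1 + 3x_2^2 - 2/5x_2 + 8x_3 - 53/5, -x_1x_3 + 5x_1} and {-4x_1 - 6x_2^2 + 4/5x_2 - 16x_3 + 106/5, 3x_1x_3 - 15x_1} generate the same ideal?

For a fixed monomial order, each ideal has a unique reduced Gröbner basis; comparing bases decides equality.
Buchberger on the first generating set:
f_1 = 2x_1 + 3x_2^2 - 2/5x_2 + 8x_3 - 53/5, LT = x_1.
f_2 = -x_1x_3 + 5x_1, LT = x_1x_3.

S(f_1,f_2): lcm = x_1x_3. S = 5x_1 + 3/2x_2^2x_3 - 1/5x_2x_3 + 4x_3^2 - 53/10x_3.
  reduce S modulo (f_1, f_2):
  remainder 3/2x_2^2x_3 - 15/2x_2^2 - 1/5x_2x_3 + x_2 + 4x_3^2 - 253/10x_3 + 53/2 ≠ 0; add g_3 = 3/2x_2^2x_3 - 15/2x_2^2 - 1/5x_2x_3 + x_2 + 4x_3^2 - 253/10x_3 + 53/2 to the basis.

The other S-polynomials (S(f_1,g_3), S(f_2,g_3)) all reduce to 0 modulo the current basis, so we have a Gröbner basis.
Inter-reduce: drop elements whose leading term is divisible by another's, tail-reduce, and make monic.
Reduced Gröbner basis: {x_1 + 3/2x_2^2 - 1/5x_2 + 4x_3 - 53/10, x_2^2x_3 - 5x_2^2 - 2/15x_2x_3 + 2/3x_2 + 8/3x_3^2 - 253/15x_3 + 53/3}.

Buchberger on the second generating set:
h_1 = -4x_1 - 6x_2^2 + 4/5x_2 - 16x_3 + 106/5, LT = x_1.
h_2 = 3x_1x_3 - 15x_1, LT = x_1x_3.

S(h_1,h_2): lcm = x_1x_3. S = 5x_1 + 3/2x_2^2x_3 - 1/5x_2x_3 + 4x_3^2 - 53/10x_3.
  reduce S modulo (h_1, h_2):
  remainder 3/2x_2^2x_3 - 15/2x_2^2 - 1/5x_2x_3 + x_2 + 4x_3^2 - 253/10x_3 + 53/2 ≠ 0; add k_3 = 3/2x_2^2x_3 - 15/2x_2^2 - 1/5x_2x_3 + x_2 + 4x_3^2 - 253/10x_3 + 53/2 to the basis.

The other S-polynomials (S(h_1,k_3), S(h_2,k_3)) all reduce to 0 modulo the current basis, so we have a Gröbner basis.
Inter-reduce: drop elements whose leading term is divisible by another's, tail-reduce, and make monic.
Reduced Gröbner basis: {x_1 + 3/2x_2^2 - 1/5x_2 + 4x_3 - 53/10, x_2^2x_3 - 5x_2^2 - 2/15x_2x_3 + 2/3x_2 + 8/3x_3^2 - 253/15x_3 + 53/3}.

Same reduced basis, so the two generating sets span the same ideal.

Yes, the ideals are equal.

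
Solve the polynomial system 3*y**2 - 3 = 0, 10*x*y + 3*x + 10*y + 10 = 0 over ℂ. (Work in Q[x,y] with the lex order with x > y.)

{(0, -1), (-20/13, 1)}

Compute a lex Gröbner basis by Buchberger's algorithm.
f_1 = 3*y**2 - 3, LT = y**2.
f_2 = 10*x*y + 3*x + 10*y + 10, LT = x*y.

S(f_1,f_2): lcm = x*y**2. S = -3/10*x*y - x - y**2 - y.
  leading term x*y: subtract (-3/100)·f_2 from -3/10*x*y - x - y**2 - y → -91/100*x - y**2 - 7/10*y + 3/10
  leading term x: no divisor's leading term divides it; move -91/100*x to the remainder.
  leading term y**2: subtract (-1/3)·f_1 from -y**2 - 7/10*y + 3/10 → -7/10*y - 7/10
  leading term y: no divisor's leading term divides it; move -7/10*y to the remainder.
  leading term 1: no divisor's leading term divides it; move -7/10 to the remainder.
  remainder -91/100*x - 7/10*y - 7/10 ≠ 0; add h_3 = -91/100*x - 7/10*y - 7/10 to the basis.

S(f_1,h_3): leading monomials are coprime, so the S-polynomial reduces to 0 (Buchberger's first criterion).
S(f_2,h_3): lcm = x*y. S = 3/10*x - 10/13*y**2 + 3/13*y + 1.
  leading term x: subtract (-30/91)·h_3 from 3/10*x - 10/13*y**2 + 3/13*y + 1 → -10/13*y**2 + 10/13
  leading term y**2: subtract (-10/39)·f_1 from -10/13*y**2 + 10/13 → 0
  remainder 0.

Every S-polynomial of the final basis reduces to 0, so we have a Gröbner basis.
Inter-reduce: drop elements whose leading term is divisible by another's, tail-reduce, and make monic.
Reduced Gröbner basis: {x + 10/13*y + 10/13, y**2 - 1}.

A lex Gröbner basis eliminates variables successively. Here y**2 - 1 depends only on y, with roots {-1, 1}; lifting each root through the earlier basis elements recovers the full solutions.
  y = -1: the earlier basis element becomes x = 0, giving x = 0 — point (0, -1).
  y = 1: the earlier basis element becomes x + 20/13 = 0, giving x = -20/13 — point (-20/13, 1).
Check: every point annihilates each of the original generators.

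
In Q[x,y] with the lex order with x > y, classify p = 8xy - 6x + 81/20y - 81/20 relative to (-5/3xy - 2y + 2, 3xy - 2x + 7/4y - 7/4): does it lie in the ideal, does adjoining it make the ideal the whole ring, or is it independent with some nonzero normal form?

8xy - 6x + 81/20y - 81/20 lies in I (it reduces to 0).

First compute the reduced Gröbner basis of I by Buchberger's algorithm.
f_1 = -5/3xy - 2y + 2, LT = xy.
f_2 = 3xy - 2x + 7/4y - 7/4, LT = xy.

S(f_1,f_2): lcm = xy. S = 2/3x + 37/60y - 37/60.
  leading term x: no divisor's leading term divides it; move 2/3x to the remainder.
  leading term y: no divisor's leading term divides it; move 37/60y to the remainder.
  leading term 1: no divisor's leading term divides it; move -37/60 to the remainder.
  remainder 2/3x + 37/60y - 37/60 ≠ 0; add h_3 = 2/3x + 37/60y - 37/60 to the basis.

S(f_1,h_3): lcm = xy. S = -37/40y^2 + 17/8y - 6/5.
  leading term y^2: no divisor's leading term divides it; move -37/40y^2 to the remainder.
  leading term y: no divisor's leading term divides it; move 17/8y to the remainder.
  leading term 1: no divisor's leading term divides it; move -6/5 to the remainder.
  remainder -37/40y^2 + 17/8y - 6/5 ≠ 0; add h_4 = -37/40y^2 + 17/8y - 6/5 to the basis.

S(f_2,h_3): lcm = xy. S = -2/3x - 37/40y^2 + 181/120y - 7/12.
  leading term x: subtract (-1)·h_3 from -2/3x - 37/40y^2 + 181/120y - 7/12 → -37/40y^2 + 17/8y - 6/5
  leading term y^2: subtract (1)·h_4 from -37/40y^2 + 17/8y - 6/5 → 0
  remainder 0.

S(f_1,h_4): lcm = xy^2. S = 85/37xy - 48/37x + 6/5y^2 - 6/5y.
  leading term xy: subtract (-51/37)·f_1 from 85/37xy - 48/37x + 6/5y^2 - 6/5y → -48/37x + 6/5y^2 - 732/185y + 102/37
  leading term x: subtract (-72/37)·h_3 from -48/37x + 6/5y^2 - 732/185y + 102/37 → 6/5y^2 - 102/37y + 288/185
  leading term y^2: subtract (-48/37)·h_4 from 6/5y^2 - 102/37y + 288/185 → 0
  remainder 0.

S(f_2,h_4): lcm = xy^2. S = 181/111xy - 48/37x + 7/12y^2 - 7/12y.
  leading term xy: subtract (-181/185)·f_1 from 181/111xy - 48/37x + 7/12y^2 - 7/12y → -48/37x + 7/12y^2 - 5639/2220y + 362/185
  leading term x: subtract (-72/37)·h_3 from -48/37x + 7/12y^2 - 5639/2220y + 362/185 → 7/12y^2 - 595/444y + 28/37
  leading term y^2: subtract (-70/111)·h_4 from 7/12y^2 - 595/444y + 28/37 → 0
  remainder 0.

S(h_3,h_4): leading monomials are coprime, so the S-polynomial reduces to 0 (Buchberger's first criterion).
Every S-polynomial of the final basis reduces to 0, so we have a Gröbner basis.
Inter-reduce: drop elements whose leading term is divisible by another's, tail-reduce, and make monic.
Reduced Gröbner basis: {x + 37/40y - 37/40, y^2 - 85/37y + 48/37}.
Label its elements g_1 = x + 37/40y - 37/40, g_2 = y^2 - 85/37y + 48/37.

Reduce p = 8xy - 6x + 81/20y - 81/20 modulo G:
  leading term xy: subtract (8y)·g_1 from 8xy - 6x + 81/20y - 81/20 → -6x - 37/5y^2 + 229/20y - 81/20
  leading term x: subtract (-6)·g_1 from -6x - 37/5y^2 + 229/20y - 81/20 → -37/5y^2 + 17y - 48/5
  leading term y^2: subtract (-37/5)·g_2 from -37/5y^2 + 17y - 48/5 → 0
  normal form = 0.
Since the normal form is 0, p ∈ I.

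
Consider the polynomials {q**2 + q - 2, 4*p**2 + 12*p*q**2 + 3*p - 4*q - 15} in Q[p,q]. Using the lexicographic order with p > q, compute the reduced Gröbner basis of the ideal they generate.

This is the nonlinear analogue of row-reducing a linear system.

f_1 = q**2 + q - 2, LT = q**2.
f_2 = 4*p**2 + 12*p*q**2 + 3*p - 4*q - 15, LT = p**2.

The S-polynomials (S(f_1,f_2)) all reduce to 0 modulo the current basis, so we have a Gröbner basis.

G = {p**2 - 3*p*q + 27/4*p - q - 15/4, q**2 + q - 2}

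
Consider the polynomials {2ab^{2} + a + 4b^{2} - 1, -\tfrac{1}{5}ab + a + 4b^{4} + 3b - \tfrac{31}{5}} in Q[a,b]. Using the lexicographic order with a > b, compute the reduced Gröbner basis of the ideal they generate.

f_1 = 2ab^{2} + a + 4b^{2} - 1, LT = ab^{2}.
f_2 = -\tfrac{1}{5}ab + a + 4b^{4} + 3b - \tfrac{31}{5}, LT = ab.

S(f_1,f_2): lcm = ab^{2}. S = 5ab + \tfrac{1}{2}a + 20b^{5} + 17b^{2} - 31b - \tfrac{1}{2}.
  leading term ab: subtract (-25)·f_2 from 5ab + \tfrac{1}{2}a + 20b^{5} + 17b^{2} - 31b - \tfrac{1}{2} → \tfrac{51}{2}a + 20b^{5} + 100b^{4} + 17b^{2} + 44b - \tfrac{311}{2}
  leading term a: no divisor's leading term divides it; move \tfrac{51}{2}a to the remainder.
  leading term b^{5}: no divisor's leading term divides it; move 20b^{5} to the remainder.
  leading term b^{4}: no divisor's leading term divides it; move 100b^{4} to the remainder.
  leading term b^{2}: no divisor's leading term divides it; move 17b^{2} to the remainder.
  leading term b: no divisor's leading term divides it; move 44b to the remainder.
  leading term 1: no divisor's leading term divides it; move -\tfrac{311}{2} to the remainder.
  remainder \tfrac{51}{2}a + 20b^{5} + 100b^{4} + 17b^{2} + 44b - \tfrac{311}{2} ≠ 0; add g_3 = \tfrac{51}{2}a + 20b^{5} + 100b^{4} + 17b^{2} + 44b - \tfrac{311}{2} to the basis.

S(f_1,g_3): lcm = ab^{2}. S = \tfrac{1}{2}a - \tfrac{40}{51}b^{7} - \tfrac{200}{51}b^{6} - \tfrac{2}{3}b^{4} - \tfrac{88}{51}b^{3} + \tfrac{413}{51}b^{2} - \tfrac{1}{2}.
  leading term a: subtract (\tfrac{1}{51})·g_3 from \tfrac{1}{2}a - \tfrac{40}{51}b^{7} - \tfrac{200}{51}b^{6} - \tfrac{2}{3}b^{4} - \tfrac{88}{51}b^{3} + \tfrac{413}{51}b^{2} - \tfrac{1}{2} → -\tfrac{40}{51}b^{7} - \tfrac{200}{51}b^{6} - \tfrac{20}{51}b^{5} - \tfrac{134}{51}b^{4} - \tfrac{88}{51}b^{3} + \tfrac{132}{17}b^{2} - \tfrac{44}{51}b + \tfrac{130}{51}
  leading term b^{7}: no divisor's leading term divides it; move -\tfrac{40}{51}b^{7} to the remainder.
  leading term b^{6}: no divisor's leading term divides it; move -\tfrac{200}{51}b^{6} to the remainder.
  leading term b^{5}: no divisor's leading term divides it; move -\tfrac{20}{51}b^{5} to the remainder.
  leading term b^{4}: no divisor's leading term divides it; move -\tfrac{134}{51}b^{4} to the remainder.
  leading term b^{3}: no divisor's leading term divides it; move -\tfrac{88}{51}b^{3} to the remainder.
  leading term b^{2}: no divisor's leading term divides it; move \tfrac{132}{17}b^{2} to the remainder.
  leading term b: no divisor's leading term divides it; move -\tfrac{44}{51}b to the remainder.
  leading term 1: no divisor's leading term divides it; move \tfrac{130}{51} to the remainder.
  remainder -\tfrac{40}{51}b^{7} - \tfrac{200}{51}b^{6} - \tfrac{20}{51}b^{5} - \tfrac{134}{51}b^{4} - \tfrac{88}{51}b^{3} + \tfrac{132}{17}b^{2} - \tfrac{44}{51}b + \tfrac{130}{51} ≠ 0; add g_4 = -\tfrac{40}{51}b^{7} - \tfrac{200}{51}b^{6} - \tfrac{20}{51}b^{5} - \tfrac{134}{51}b^{4} - \tfrac{88}{51}b^{3} + \tfrac{132}{17}b^{2} - \tfrac{44}{51}b + \tfrac{130}{51} to the basis.

S(f_2,g_3): lcm = ab. S = -5a - \tfrac{40}{51}b^{6} - \tfrac{200}{51}b^{5} - 20b^{4} - \tfrac{2}{3}b^{3} - \tfrac{88}{51}b^{2} - \tfrac{454}{51}b + 31.
  leading term a: subtract (-\tfrac{10}{51})·g_3 from -5a - \tfrac{40}{51}b^{6} - \tfrac{200}{51}b^{5} - 20b^{4} - \tfrac{2}{3}b^{3} - \tfrac{88}{51}b^{2} - \tfrac{454}{51}b + 31 → -\tfrac{40}{51}b^{6} - \tfrac{20}{51}b^{4} - \tfrac{2}{3}b^{3} + \tfrac{82}{51}b^{2} - \tfrac{14}{51}b + \tfrac{26}{51}
  leading term b^{6}: no divisor's leading term divides it; move -\tfrac{40}{51}b^{6} to the remainder.
  leading term b^{4}: no divisor's leading term divides it; move -\tfrac{20}{51}b^{4} to the remainder.
  leading term b^{3}: no divisor's leading term divides it; move -\tfrac{2}{3}b^{3} to the remainder.
  leading term b^{2}: no divisor's leading term divides it; move \tfrac{82}{51}b^{2} to the remainder.
  leading term b: no divisor's leading term divides it; move -\tfrac{14}{51}b to the remainder.
  leading term 1: no divisor's leading term divides it; move \tfrac{26}{51} to the remainder.
  remainder -\tfrac{40}{51}b^{6} - \tfrac{20}{51}b^{4} - \tfrac{2}{3}b^{3} + \tfrac{82}{51}b^{2} - \tfrac{14}{51}b + \tfrac{26}{51} ≠ 0; add g_5 = -\tfrac{40}{51}b^{6} - \tfrac{20}{51}b^{4} - \tfrac{2}{3}b^{3} + \tfrac{82}{51}b^{2} - \tfrac{14}{51}b + \tfrac{26}{51} to the basis.

The other S-polynomials (S(f_1,g_4), S(f_2,g_4), S(g_3,g_4), S(f_1,g_5), S(f_2,g_5), S(g_3,g_5), S(g_4,g_5)) all reduce to 0 modulo the current basis, so we have a Gröbner basis.
Inter-reduce: drop elements whose leading term is divisible by another's, tail-reduce, and make monic.

G = {a + \tfrac{40}{51}b^{5} + \tfrac{200}{51}b^{4} + \tfrac{2}{3}b^{2} + \tfrac{88}{51}b - \tfrac{311}{51}, b^{6} + \tfrac{1}{2}b^{4} + \tfrac{17}{20}b^{3} - \tfrac{41}{20}b^{2} + \tfrac{7}{20}b - \tfrac{13}{20}}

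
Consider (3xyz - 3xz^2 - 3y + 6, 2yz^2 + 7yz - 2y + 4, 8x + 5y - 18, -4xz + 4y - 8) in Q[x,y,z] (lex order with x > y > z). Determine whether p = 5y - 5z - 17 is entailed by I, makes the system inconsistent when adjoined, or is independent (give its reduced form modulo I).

Adjoining 5y - 5z - 17 makes the ideal the whole ring: the system is inconsistent.

First compute the reduced Gröbner basis of I by Buchberger's algorithm.
f_1 = 3xyz - 3xz^2 - 3y + 6, LT = xyz.
f_2 = 2yz^2 + 7yz - 2y + 4, LT = yz^2.
f_3 = 8x + 5y - 18, LT = x.
f_4 = -4xz + 4y - 8, LT = xz.

S(f_1,f_2): lcm = xyz^2. S = -7/2xyz + xy - xz^3 - 2x - yz + 2z.
  reduce S modulo (f_1, f_2, f_3, f_4):
  remainder -5/8y^2 - 3/8yz - 9/4z^3 - 63/8z^2 + 3/4z + 5/2 ≠ 0; add h_5 = -5/8y^2 - 3/8yz - 9/4z^3 - 63/8z^2 + 3/4z + 5/2 to the basis.

S(f_1,f_3): lcm = xyz. S = -xz^2 - 5/8y^2z + 9/4yz - y + 2.
  reduce S modulo (f_1, f_2, f_3, f_4, h_5):
  remainder -5/4yz + 9/4z^4 + 63/8z^3 - 3z^2 - 5/2z ≠ 0; add h_6 = -5/4yz + 9/4z^4 + 63/8z^3 - 3z^2 - 5/2z to the basis.

S(f_1,f_4): lcm = xyz. S = -xz^2 + y^2 - 3y + 2.
  reduce S modulo (f_1, f_2, f_3, f_4, h_5, h_6):
  remainder -19/8y - 2007/400z^4 - 16929/800z^3 - 204/25z^2 + 271/40z + 19/4 ≠ 0; add h_7 = -19/8y - 2007/400z^4 - 16929/800z^3 - 204/25z^2 + 271/40z + 19/4 to the basis.

S(f_2,f_4): lcm = xyz^2. S = 7/2xyz - xy + 2x + y^2z - 2yz.
  reduce S modulo (f_1, f_2, f_3, f_4, h_5, h_6, h_7):
  remainder 295929/19000z^4 + 112977/2000z^3 - 131817/19000z^2 - 8533/475z ≠ 0; add h_8 = 295929/19000z^4 + 112977/2000z^3 - 131817/19000z^2 - 8533/475z to the basis.

S(f_3,f_4): lcm = xz. S = 5/8yz + y - 9/4z - 2.
  reduce S modulo (f_1, f_2, f_3, f_4, h_5, h_6, h_7, h_8):
  remainder -182889/131524z^3 - 1414071/263048z^2 - 117483/65762z ≠ 0; add h_9 = -182889/131524z^3 - 1414071/263048z^2 - 117483/65762z to the basis.

S(f_1,h_7): lcm = xyz. S = -2007/950xz^5 - 891/100xz^4 - 1632/475xz^3 + 176/95xz^2 + 2xz - y + 2.
  reduce S modulo (f_1, f_2, f_3, f_4, h_5, h_6, h_7, h_8, h_9):
  remainder 52848/20321z^2 + 369072/386099z ≠ 0; add h_10 = 52848/20321z^2 + 369072/386099z to the basis.

S(f_2,h_7): lcm = yz^2. S = 7/2yz - y - 2007/950z^6 - 891/100z^5 - 1632/475z^4 + 271/95z^3 + 2z^2 + 2.
  reduce S modulo (f_1, f_2, f_3, f_4, h_5, h_6, h_7, h_8, h_9, h_10):
  remainder 47570360/229279213z ≠ 0; add h_11 = 47570360/229279213z to the basis.

The other S-polynomials (S(f_2,f_3), S(f_1,h_5), S(f_2,h_5), S(f_3,h_5), S(f_4,h_5), S(f_1,h_6), S(f_2,h_6), S(f_3,h_6), S(f_4,h_6), S(h_5,h_6), S(f_3,h_7), S(f_4,h_7), S(h_5,h_7), S(h_6,h_7), S(f_1,h_8), S(f_2,h_8), S(f_3,h_8), S(f_4,h_8), S(h_5,h_8), S(h_6,h_8), S(h_7,h_8), S(f_1,h_9), S(f_2,h_9), S(f_3,h_9), S(f_4,h_9), S(h_5,h_9), S(h_6,h_9), S(h_7,h_9), S(h_8,h_9), S(f_1,h_10), S(f_2,h_10), S(f_3,h_10), S(f_4,h_10), S(h_5,h_10), S(h_6,h_10), S(h_7,h_10), S(h_8,h_10), S(h_9,h_10), S(f_1,h_11), S(f_2,h_11), S(f_3,h_11), S(f_4,h_11), S(h_5,h_11), S(h_6,h_11), S(h_7,h_11), S(h_8,h_11), S(h_9,h_11), S(h_10,h_11)) all reduce to 0 modulo the current basis, so we have a Gröbner basis.
Inter-reduce: drop elements whose leading term is divisible by another's, tail-reduce, and make monic.
Reduced Gröbner basis: {x - 1, y - 2, z}.
Label its elements g_1 = x - 1, g_2 = y - 2, g_3 = z.

Reduce p = 5y - 5z - 17 modulo G:
  leading term y: subtract (5)·g_2 from 5y - 5z - 17 → -5z - 7
  leading term z: subtract (-5)·g_3 from -5z - 7 → -7
  leading term 1: no divisor's leading term divides it; move -7 to the remainder.
  normal form = -7.
The normal form is nonzero, so p ∉ I. Since p minus its normal form lies in I, I + (p) = I + (r) where r = -7; decide whether this ideal is the whole ring.
Here r = -7 is a nonzero constant, hence a unit: 1 ∈ I + (p), the Gröbner basis of I + (p) is {1}, and the enlarged system has no common solution — adjoining p is inconsistent.

The remainder on division by a Gröbner basis is unique — it is the normal form.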